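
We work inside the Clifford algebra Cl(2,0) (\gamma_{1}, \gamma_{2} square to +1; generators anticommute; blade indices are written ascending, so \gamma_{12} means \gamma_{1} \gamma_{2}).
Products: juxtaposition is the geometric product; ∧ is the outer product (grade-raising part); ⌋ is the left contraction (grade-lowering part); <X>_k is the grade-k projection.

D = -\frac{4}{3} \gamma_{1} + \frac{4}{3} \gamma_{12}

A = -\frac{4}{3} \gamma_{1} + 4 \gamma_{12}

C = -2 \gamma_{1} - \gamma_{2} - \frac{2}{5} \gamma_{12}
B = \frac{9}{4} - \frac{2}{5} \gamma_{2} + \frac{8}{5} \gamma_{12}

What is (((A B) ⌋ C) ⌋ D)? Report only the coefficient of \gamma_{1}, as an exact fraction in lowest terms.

step 1: -\frac{32}{5} - \frac{23}{5} \gamma_{1} - \frac{32}{15} \gamma_{2} + \frac{143}{15} \gamma_{12}
step 2: \frac{1136}{75} + \frac{896}{75} \gamma_{1} + \frac{206}{25} \gamma_{2} + \frac{64}{25} \gamma_{12}
step 3: -\frac{4352}{225} - \frac{7016}{225} \gamma_{1} + \frac{3584}{225} \gamma_{2} + \frac{4544}{225} \gamma_{12}
Answer: -\frac{7016}{225}


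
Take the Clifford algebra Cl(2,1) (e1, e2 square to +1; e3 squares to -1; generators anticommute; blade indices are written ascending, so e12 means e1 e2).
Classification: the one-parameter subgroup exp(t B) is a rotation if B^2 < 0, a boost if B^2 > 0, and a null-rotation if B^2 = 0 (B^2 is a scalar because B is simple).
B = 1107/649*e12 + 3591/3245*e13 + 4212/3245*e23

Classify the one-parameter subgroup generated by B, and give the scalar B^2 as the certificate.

B^2 term by term: the squares give (1107/649)^2*(e12)^2 + (3591/3245)^2*(e13)^2 + (4212/3245)^2*(e23)^2 = 1225449/421201*(-1) + 12895281/10530025*(+1) + 17740944/10530025*(+1) = 0 (each basis 2-blade squares to minus the product of its generators' squares); cross terms between blades sharing an index anticommute and cancel. So B^2 = 0.
Answer: null-rotation, certificate B^2 = 0. No conjugation can change B^2 = 0; the sign gives the class.


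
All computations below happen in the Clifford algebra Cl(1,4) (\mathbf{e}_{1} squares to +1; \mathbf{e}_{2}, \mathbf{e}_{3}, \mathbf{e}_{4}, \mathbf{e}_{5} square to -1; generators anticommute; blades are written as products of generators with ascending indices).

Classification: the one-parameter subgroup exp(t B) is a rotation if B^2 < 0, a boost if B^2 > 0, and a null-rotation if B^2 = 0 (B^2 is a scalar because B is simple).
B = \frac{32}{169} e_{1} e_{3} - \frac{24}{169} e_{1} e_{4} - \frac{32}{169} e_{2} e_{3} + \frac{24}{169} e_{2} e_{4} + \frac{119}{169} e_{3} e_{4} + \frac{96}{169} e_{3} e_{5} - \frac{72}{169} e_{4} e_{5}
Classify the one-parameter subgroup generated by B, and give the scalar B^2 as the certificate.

B^2 term by term: the squares give (\frac{32}{169})^2*(e_{1} e_{3})^2 + (-\frac{24}{169})^2*(e_{1} e_{4})^2 + (-\frac{32}{169})^2*(e_{2} e_{3})^2 + (\frac{24}{169})^2*(e_{2} e_{4})^2 + (\frac{119}{169})^2*(e_{3} e_{4})^2 + (\frac{96}{169})^2*(e_{3} e_{5})^2 + (-\frac{72}{169})^2*(e_{4} e_{5})^2 = \frac{1024}{28561}*(+1) + \frac{576}{28561}*(+1) + \frac{1024}{28561}*(-1) + \frac{576}{28561}*(-1) + \frac{14161}{28561}*(-1) + \frac{9216}{28561}*(-1) + \frac{5184}{28561}*(-1) = -1 (each basis 2-blade squares to minus the product of its generators' squares); cross terms between blades sharing an index anticommute and cancel; the commuting (index-disjoint) pairs give grade-4 terms 2*c*c'*(blade product), which cancel blade by blade — e_{1} e_{2} e_{3} e_{4}: -\frac{1536}{28561} + \frac{1536}{28561} = 0; e_{1} e_{3} e_{4} e_{5}: -\frac{4608}{28561} + \frac{4608}{28561} = 0; e_{2} e_{3} e_{4} e_{5}: \frac{4608}{28561} - \frac{4608}{28561} = 0 — confirming B is simple. So B^2 = -1.
Answer: rotation, certificate B^2 = -1. No conjugation can change B^2 = -1; the sign gives the class.


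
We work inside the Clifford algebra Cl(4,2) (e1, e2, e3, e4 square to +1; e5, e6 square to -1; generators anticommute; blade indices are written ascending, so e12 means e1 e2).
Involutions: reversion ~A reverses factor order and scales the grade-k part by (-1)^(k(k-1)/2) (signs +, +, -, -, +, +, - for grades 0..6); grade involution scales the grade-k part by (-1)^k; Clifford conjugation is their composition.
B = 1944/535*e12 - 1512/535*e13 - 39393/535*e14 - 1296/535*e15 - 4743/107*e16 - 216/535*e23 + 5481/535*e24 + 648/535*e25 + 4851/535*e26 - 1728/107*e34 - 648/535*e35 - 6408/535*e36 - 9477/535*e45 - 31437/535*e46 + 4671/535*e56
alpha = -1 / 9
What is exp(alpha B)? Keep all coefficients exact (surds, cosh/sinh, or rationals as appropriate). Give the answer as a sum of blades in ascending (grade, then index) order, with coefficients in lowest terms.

B^2 term by term: the squares give (1944/535)^2*(e12)^2 + (-1512/535)^2*(e13)^2 + (-39393/535)^2*(e14)^2 + (-1296/535)^2*(e15)^2 + (-4743/107)^2*(e16)^2 + (-216/535)^2*(e23)^2 + (5481/535)^2*(e24)^2 + (648/535)^2*(e25)^2 + (4851/535)^2*(e26)^2 + (-1728/107)^2*(e34)^2 + (-648/535)^2*(e35)^2 + (-6408/535)^2*(e36)^2 + (-9477/535)^2*(e45)^2 + (-31437/535)^2*(e46)^2 + (4671/535)^2*(e56)^2 = 3779136/286225*(-1) + 2286144/286225*(-1) + 1551808449/286225*(-1) + 1679616/286225*(+1) + 22496049/11449*(+1) + 46656/286225*(-1) + 30041361/286225*(-1) + 419904/286225*(+1) + 23532201/286225*(+1) + 2985984/11449*(-1) + 419904/286225*(+1) + 41062464/286225*(+1) + 89813529/286225*(+1) + 988284969/286225*(+1) + 21818241/286225*(-1) = 81 (each basis 2-blade squares to minus the product of its generators' squares); cross terms between blades sharing an index anticommute and cancel; the commuting (index-disjoint) pairs give grade-4 terms 2*c*c'*(blade product), which cancel blade by blade — e1234: -6718464/57245 + 16574544/286225 + 17017776/286225 = 0; e1235: -2519424/286225 + 1959552/286225 + 559872/286225 = 0; e1236: -24914304/286225 + 14669424/286225 + 2048976/57245 = 0; e1245: -36846576/286225 + 51053328/286225 - 14206752/286225 = 0; e1246: -122227056/286225 + 382190886/286225 - 51992766/57245 = 0; e1256: 18160848/286225 + 12573792/286225 - 6146928/57245 = 0; e1345: 28658448/286225 - 51053328/286225 + 4478976/57245 = 0; e1346: 95065488/286225 - 504860688/286225 + 16391808/11449 = 0; e1356: -14125104/286225 - 16609536/286225 + 6146928/57245 = 0; e1456: -368009406/286225 - 81484704/286225 + 89898822/57245 = 0; e2345: 4094064/286225 + 7103376/286225 - 2239488/57245 = 0; e2346: 13580784/286225 + 70244496/286225 - 16765056/57245 = 0; e2356: -2017872/286225 + 8304768/286225 - 6286896/286225 = 0; e2456: 51203502/286225 + 40742352/286225 - 91945854/286225 = 0; e3456: -16142976/57245 - 40742352/286225 + 121457232/286225 = 0 — confirming B is simple. So B^2 = 81.
B^2 = 81 — the series telescopes hyperbolically here: l = 9, alpha*l = -1, so exp(alpha B) = cosh(-1) + (sinh(-1)/9)*B = cosh(1) + (-sinh(1)/9)*B.
Answer: cosh(1) - 216*sinh(1)/535*e12 + 168*sinh(1)/535*e13 + 4377*sinh(1)/535*e14 + 144*sinh(1)/535*e15 + 527*sinh(1)/107*e16 + 24*sinh(1)/535*e23 - 609*sinh(1)/535*e24 - 72*sinh(1)/535*e25 - 539*sinh(1)/535*e26 + 192*sinh(1)/107*e34 + 72*sinh(1)/535*e35 + 712*sinh(1)/535*e36 + 1053*sinh(1)/535*e45 + 3493*sinh(1)/535*e46 - 519*sinh(1)/535*e56


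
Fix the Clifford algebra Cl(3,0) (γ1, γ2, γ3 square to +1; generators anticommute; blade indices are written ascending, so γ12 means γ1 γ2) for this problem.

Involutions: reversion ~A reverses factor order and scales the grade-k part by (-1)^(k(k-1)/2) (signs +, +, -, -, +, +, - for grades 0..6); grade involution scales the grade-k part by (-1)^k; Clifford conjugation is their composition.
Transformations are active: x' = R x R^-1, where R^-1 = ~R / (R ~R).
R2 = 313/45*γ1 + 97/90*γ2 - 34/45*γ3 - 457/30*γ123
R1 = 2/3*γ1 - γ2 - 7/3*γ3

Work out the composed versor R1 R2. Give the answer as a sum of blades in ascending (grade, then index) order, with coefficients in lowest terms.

Distribute over the terms of R1 (each basis-blade product reordered to ascending indices, repeated generators contracted through their squares):
(2/3*γ1) R2 = 626/135 + 97/135*γ12 - 68/135*γ13 - 457/45*γ23
(-γ2) R2 = -97/90 + 313/45*γ12 - 457/30*γ13 + 34/45*γ23
(-7/3*γ3) R2 = 238/135 + 3199/90*γ12 + 2191/135*γ13 + 679/270*γ23
Summing the partial products and collecting blades:
Answer: 479/90 + 11669/270*γ12 + 133/270*γ13 - 1859/270*γ23


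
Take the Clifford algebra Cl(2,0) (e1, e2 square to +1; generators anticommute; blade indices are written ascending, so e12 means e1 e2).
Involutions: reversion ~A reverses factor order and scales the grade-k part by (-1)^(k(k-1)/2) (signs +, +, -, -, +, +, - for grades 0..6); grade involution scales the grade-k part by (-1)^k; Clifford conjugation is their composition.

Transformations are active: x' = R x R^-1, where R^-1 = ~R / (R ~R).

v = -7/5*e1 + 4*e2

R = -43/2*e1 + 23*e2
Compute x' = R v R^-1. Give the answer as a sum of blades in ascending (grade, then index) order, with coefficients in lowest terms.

~R = -43/2*e1 + 23*e2, and R ~R = 3965/4, so R^-1 = ~R / (3965/4).
R v = 1221/10 - 269/5*e12
Answer: -77251/19825*e1 + 33032/19825*e2


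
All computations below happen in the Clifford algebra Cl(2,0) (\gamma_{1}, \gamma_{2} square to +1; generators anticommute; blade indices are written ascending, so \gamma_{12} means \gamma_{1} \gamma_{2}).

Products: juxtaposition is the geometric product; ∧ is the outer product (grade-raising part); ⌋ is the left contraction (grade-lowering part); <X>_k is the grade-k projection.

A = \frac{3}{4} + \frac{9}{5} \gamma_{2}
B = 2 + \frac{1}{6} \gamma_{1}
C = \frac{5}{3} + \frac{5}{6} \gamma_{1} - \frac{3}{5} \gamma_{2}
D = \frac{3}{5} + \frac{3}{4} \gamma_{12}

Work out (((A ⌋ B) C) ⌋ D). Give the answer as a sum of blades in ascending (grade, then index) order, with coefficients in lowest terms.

step 1: \frac{3}{2} + \frac{1}{8} \gamma_{1}
step 2: \frac{125}{48} + \frac{35}{24} \gamma_{1} - \frac{9}{10} \gamma_{2} - \frac{3}{40} \gamma_{12}
step 3: \frac{259}{160} + \frac{27}{40} \gamma_{1} + \frac{35}{32} \gamma_{2} + \frac{125}{64} \gamma_{12}
Answer: \frac{259}{160} + \frac{27}{40} \gamma_{1} + \frac{35}{32} \gamma_{2} + \frac{125}{64} \gamma_{12}


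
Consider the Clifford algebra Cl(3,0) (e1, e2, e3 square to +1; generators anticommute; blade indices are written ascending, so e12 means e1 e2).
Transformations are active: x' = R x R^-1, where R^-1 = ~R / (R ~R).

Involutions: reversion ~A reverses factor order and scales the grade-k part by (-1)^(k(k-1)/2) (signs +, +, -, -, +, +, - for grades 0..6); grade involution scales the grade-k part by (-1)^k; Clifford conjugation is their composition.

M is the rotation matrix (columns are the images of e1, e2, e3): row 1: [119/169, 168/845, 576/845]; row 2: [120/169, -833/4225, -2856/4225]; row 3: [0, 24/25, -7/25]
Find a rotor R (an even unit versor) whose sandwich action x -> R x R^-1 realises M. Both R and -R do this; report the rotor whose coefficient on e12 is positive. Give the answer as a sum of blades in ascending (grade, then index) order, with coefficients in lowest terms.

Method: write R = a + b12*e12 + b13*e13 + b23*e23 with a^2 + b12^2 + b13^2 + b23^2 = 1 (so R^-1 = ~R). Expanding the columns R e_j ~R gives tr M = 4a^2 - 1 and, from the antisymmetric part, M21 - M12 = -4a*b12, M13 - M31 = 4a*b13, M32 - M23 = -4a*b23.
Here tr M = 959/4225, so a^2 = (1 + tr M)/4 = 1296/4225 and a = ±36/65. Taking a = 36/65: M21 - M12 = 432/845, M13 - M31 = 576/845, M32 - M23 = 6912/4225, giving b12 = -3/13, b13 = 4/13, b23 = -48/65, i.e. R = 36/65 - 3/13*e12 + 4/13*e13 - 48/65*e23.
Its e12 coefficient is negative, so report the other preimage -R.
Answer: -36/65 + 3/13*e12 - 4/13*e13 + 48/65*e23. Note: both R and -R realise this M (trace 959/4225); the covering map identifies them, and the e12-coefficient sign is the tie-breaker.


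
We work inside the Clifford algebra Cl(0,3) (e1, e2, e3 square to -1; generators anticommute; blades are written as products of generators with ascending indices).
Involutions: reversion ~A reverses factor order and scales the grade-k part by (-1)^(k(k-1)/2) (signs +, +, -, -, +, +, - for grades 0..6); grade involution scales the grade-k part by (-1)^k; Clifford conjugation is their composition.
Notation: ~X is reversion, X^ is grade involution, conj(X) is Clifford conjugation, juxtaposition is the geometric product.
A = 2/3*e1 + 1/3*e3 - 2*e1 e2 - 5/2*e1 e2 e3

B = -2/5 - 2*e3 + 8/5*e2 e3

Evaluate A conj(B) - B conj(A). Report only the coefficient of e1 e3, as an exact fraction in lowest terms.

first term: -2/3 - 64/15*e1 - 8/15*e2 - 2/15*e3 + 29/5*e1 e2 - 28/15*e1 e3 - 61/15*e1 e2 e3
second term: -2/3 + 64/15*e1 + 8/15*e2 + 2/15*e3 - 29/5*e1 e2 + 28/15*e1 e3 - 61/15*e1 e2 e3
Answer: -56/15


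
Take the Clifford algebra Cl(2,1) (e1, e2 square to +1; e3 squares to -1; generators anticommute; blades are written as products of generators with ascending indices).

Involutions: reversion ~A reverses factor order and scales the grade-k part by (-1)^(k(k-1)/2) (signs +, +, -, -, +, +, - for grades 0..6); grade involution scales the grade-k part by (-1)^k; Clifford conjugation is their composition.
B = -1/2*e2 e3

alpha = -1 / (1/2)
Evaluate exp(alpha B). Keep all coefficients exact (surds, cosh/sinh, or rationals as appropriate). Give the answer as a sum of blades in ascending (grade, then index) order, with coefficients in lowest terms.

B^2 = (-1/2)^2*(e2 e3)^2 = 1/4*(+1) = 1/4 (a basis 2-blade squares to minus the product of its generators' squares).
B^2 = 1/4 — the series telescopes hyperbolically here: l = 1/2, alpha*l = -1, so exp(alpha B) = cosh(-1) + (sinh(-1)/(1/2))*B = cosh(1) + (-2*sinh(1))*B.
Answer: cosh(1) + sinh(1)*e2 e3


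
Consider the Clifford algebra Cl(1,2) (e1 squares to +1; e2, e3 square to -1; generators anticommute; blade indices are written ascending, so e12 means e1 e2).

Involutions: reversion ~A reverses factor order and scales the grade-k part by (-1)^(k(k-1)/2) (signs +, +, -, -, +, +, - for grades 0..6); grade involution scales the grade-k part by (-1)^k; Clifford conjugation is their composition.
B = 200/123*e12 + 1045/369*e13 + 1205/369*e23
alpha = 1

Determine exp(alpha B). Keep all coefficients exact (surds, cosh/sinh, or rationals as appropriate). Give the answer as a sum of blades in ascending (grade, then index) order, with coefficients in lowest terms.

B^2 term by term: the squares give (200/123)^2*(e12)^2 + (1045/369)^2*(e13)^2 + (1205/369)^2*(e23)^2 = 40000/15129*(+1) + 1092025/136161*(+1) + 1452025/136161*(-1) = 0 (each basis 2-blade squares to minus the product of its generators' squares); cross terms between blades sharing an index anticommute and cancel. So B^2 = 0.
B^2 = 0, so the series truncates immediately: exp(alpha B) = 1 + alpha B (parabolic case).
Answer: 1 + 200/123*e12 + 1045/369*e13 + 1205/369*e23


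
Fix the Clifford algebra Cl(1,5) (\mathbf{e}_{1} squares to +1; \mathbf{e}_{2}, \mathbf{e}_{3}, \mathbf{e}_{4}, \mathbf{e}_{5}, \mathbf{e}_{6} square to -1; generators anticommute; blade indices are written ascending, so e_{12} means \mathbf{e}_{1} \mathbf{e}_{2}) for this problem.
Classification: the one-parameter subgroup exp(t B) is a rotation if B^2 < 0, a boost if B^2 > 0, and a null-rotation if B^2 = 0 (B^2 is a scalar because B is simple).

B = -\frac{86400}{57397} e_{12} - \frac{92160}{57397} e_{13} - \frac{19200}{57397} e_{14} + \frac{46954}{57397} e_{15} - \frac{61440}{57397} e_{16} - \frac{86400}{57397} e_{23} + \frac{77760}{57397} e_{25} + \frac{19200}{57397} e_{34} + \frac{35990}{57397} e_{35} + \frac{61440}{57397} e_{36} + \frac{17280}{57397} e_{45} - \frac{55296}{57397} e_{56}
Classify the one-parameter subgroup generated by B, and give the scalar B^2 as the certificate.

B^2 term by term: the squares give (-\frac{86400}{57397})^2*(e_{12})^2 + (-\frac{92160}{57397})^2*(e_{13})^2 + (-\frac{19200}{57397})^2*(e_{14})^2 + (\frac{46954}{57397})^2*(e_{15})^2 + (-\frac{61440}{57397})^2*(e_{16})^2 + (-\frac{86400}{57397})^2*(e_{23})^2 + (\frac{77760}{57397})^2*(e_{25})^2 + (\frac{19200}{57397})^2*(e_{34})^2 + (\frac{35990}{57397})^2*(e_{35})^2 + (\frac{61440}{57397})^2*(e_{36})^2 + (\frac{17280}{57397})^2*(e_{45})^2 + (-\frac{55296}{57397})^2*(e_{56})^2 = \frac{7464960000}{3294415609}*(+1) + \frac{8493465600}{3294415609}*(+1) + \frac{368640000}{3294415609}*(+1) + \frac{2204678116}{3294415609}*(+1) + \frac{3774873600}{3294415609}*(+1) + \frac{7464960000}{3294415609}*(-1) + \frac{6046617600}{3294415609}*(-1) + \frac{368640000}{3294415609}*(-1) + \frac{1295280100}{3294415609}*(-1) + \frac{3774873600}{3294415609}*(-1) + \frac{298598400}{3294415609}*(-1) + \frac{3057647616}{3294415609}*(-1) = 0 (each basis 2-blade squares to minus the product of its generators' squares); cross terms between blades sharing an index anticommute and cancel; the commuting (index-disjoint) pairs give grade-4 terms 2*c*c'*(blade product), which cancel blade by blade — e_{1234}: -\frac{3317760000}{3294415609} + \frac{3317760000}{3294415609} = 0; e_{1235}: -\frac{6219072000}{3294415609} + \frac{14332723200}{3294415609} - \frac{8113651200}{3294415609} = 0; e_{1236}: -\frac{10616832000}{3294415609} + \frac{10616832000}{3294415609} = 0; e_{1245}: -\frac{2985984000}{3294415609} + \frac{2985984000}{3294415609} = 0; e_{1256}: \frac{9555148800}{3294415609} - \frac{9555148800}{3294415609} = 0; e_{1345}: -\frac{3185049600}{3294415609} + \frac{1382016000}{3294415609} + \frac{1803033600}{3294415609} = 0; e_{1346}: \frac{2359296000}{3294415609} - \frac{2359296000}{3294415609} = 0; e_{1356}: \frac{10192158720}{3294415609} - \frac{5769707520}{3294415609} - \frac{4422451200}{3294415609} = 0; e_{1456}: \frac{2123366400}{3294415609} - \frac{2123366400}{3294415609} = 0; e_{2345}: -\frac{2985984000}{3294415609} + \frac{2985984000}{3294415609} = 0; e_{2356}: \frac{9555148800}{3294415609} - \frac{9555148800}{3294415609} = 0; e_{3456}: -\frac{2123366400}{3294415609} + \frac{2123366400}{3294415609} = 0 — confirming B is simple. So B^2 = 0.
Answer: null-rotation, certificate B^2 = 0. Check the certificate: B^2 = 0, and that sign is decisive whatever form B takes.


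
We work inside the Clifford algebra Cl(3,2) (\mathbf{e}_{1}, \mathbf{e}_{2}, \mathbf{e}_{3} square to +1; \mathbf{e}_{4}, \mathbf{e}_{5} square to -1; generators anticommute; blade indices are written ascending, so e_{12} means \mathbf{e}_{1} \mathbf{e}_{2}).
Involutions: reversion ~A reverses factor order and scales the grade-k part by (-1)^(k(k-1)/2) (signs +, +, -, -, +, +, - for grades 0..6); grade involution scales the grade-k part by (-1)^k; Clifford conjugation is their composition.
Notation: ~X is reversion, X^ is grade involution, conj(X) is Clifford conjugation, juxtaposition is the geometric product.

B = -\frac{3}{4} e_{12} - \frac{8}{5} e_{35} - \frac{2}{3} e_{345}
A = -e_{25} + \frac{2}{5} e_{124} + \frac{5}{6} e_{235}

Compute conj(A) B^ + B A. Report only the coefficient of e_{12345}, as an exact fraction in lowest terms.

first term: -\frac{4}{3} e_{2} + \frac{3}{10} e_{4} + \frac{3}{4} e_{15} - \frac{8}{5} e_{23} - \frac{5}{9} e_{24} + \frac{5}{8} e_{135} - \frac{2}{3} e_{234} + \frac{4}{15} e_{1235} + \frac{16}{25} e_{12345}
second term: -\frac{4}{3} e_{2} + \frac{3}{10} e_{4} + \frac{3}{4} e_{15} - \frac{8}{5} e_{23} - \frac{5}{9} e_{24} - \frac{5}{8} e_{135} + \frac{2}{3} e_{234} - \frac{4}{15} e_{1235} + \frac{16}{25} e_{12345}
Answer: \frac{32}{25}


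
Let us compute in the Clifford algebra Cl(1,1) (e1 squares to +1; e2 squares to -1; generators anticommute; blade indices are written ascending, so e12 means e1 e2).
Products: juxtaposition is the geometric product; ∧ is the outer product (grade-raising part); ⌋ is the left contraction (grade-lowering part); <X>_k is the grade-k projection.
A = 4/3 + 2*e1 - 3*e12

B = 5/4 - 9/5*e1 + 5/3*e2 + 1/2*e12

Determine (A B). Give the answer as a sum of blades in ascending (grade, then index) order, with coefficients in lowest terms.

step 1: -103/30 + 51/10*e1 - 98/45*e2 + 1/4*e12
Answer: -103/30 + 51/10*e1 - 98/45*e2 + 1/4*e12


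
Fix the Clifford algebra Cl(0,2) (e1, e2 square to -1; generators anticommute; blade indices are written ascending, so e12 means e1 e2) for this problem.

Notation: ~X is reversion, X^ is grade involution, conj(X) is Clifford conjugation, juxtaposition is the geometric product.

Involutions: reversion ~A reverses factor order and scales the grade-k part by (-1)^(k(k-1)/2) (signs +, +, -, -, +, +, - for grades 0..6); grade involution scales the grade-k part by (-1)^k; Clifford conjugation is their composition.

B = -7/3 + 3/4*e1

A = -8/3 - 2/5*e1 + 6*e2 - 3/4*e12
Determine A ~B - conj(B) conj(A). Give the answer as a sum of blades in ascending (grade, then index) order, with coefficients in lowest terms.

first term: 587/90 - 16/15*e1 - 233/16*e2 - 11/4*e12
second term: 587/90 + 16/15*e1 + 233/16*e2 + 11/4*e12
Answer: -32/15*e1 - 233/8*e2 - 11/2*e12


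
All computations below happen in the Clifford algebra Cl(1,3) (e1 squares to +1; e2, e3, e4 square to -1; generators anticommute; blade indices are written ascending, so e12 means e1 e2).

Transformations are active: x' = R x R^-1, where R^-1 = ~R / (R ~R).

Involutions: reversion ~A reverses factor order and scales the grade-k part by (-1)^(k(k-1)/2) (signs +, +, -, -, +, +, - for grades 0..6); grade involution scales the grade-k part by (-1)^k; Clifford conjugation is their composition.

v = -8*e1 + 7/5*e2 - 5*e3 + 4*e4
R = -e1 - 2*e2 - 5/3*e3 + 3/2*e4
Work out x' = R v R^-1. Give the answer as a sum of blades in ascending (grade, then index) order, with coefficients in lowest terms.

~R = -e1 - 2*e2 - 5/3*e3 + 3/2*e4, and R ~R = -289/36, so R^-1 = ~R / (-289/36).
R v = -53/15 - 87/5*e12 - 25/3*e13 + 8*e14 + 37/3*e23 - 101/10*e24 + 5/6*e34
Answer: 10288/1445*e1 - 4567/1445*e2 + 1021/289*e3 - 3872/1445*e4


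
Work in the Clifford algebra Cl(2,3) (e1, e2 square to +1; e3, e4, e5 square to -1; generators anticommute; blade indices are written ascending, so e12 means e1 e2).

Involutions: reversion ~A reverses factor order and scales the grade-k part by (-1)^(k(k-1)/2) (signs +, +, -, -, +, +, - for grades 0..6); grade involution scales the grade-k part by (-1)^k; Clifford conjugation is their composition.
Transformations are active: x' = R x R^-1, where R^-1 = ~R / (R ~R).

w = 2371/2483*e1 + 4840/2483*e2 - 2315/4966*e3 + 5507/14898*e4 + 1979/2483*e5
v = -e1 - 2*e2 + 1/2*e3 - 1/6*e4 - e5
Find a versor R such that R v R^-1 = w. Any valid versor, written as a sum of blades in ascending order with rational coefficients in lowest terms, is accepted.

Why this works: both vectors square to 67/18, so q(v) = q(w) and R = v + w = -112/2483*e1 - 126/2483*e2 + 84/2483*e3 + 504/2483*e4 - 504/2483*e5 carries v to w — its own direction survives, the complement (v - w)/2 flips.
Answer: -112/2483*e1 - 126/2483*e2 + 84/2483*e3 + 504/2483*e4 - 504/2483*e5


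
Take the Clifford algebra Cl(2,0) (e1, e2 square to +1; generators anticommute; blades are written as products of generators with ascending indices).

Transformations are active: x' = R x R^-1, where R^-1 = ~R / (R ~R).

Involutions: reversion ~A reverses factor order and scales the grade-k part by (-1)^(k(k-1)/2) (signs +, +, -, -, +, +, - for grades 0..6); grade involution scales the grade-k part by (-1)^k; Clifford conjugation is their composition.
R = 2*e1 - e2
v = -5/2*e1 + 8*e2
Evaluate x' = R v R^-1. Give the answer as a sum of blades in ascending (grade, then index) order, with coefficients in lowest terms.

~R = 2*e1 - e2, and R ~R = 5, so R^-1 = ~R / (5).
R v = -13 + 27/2*e1 e2
Answer: -79/10*e1 - 14/5*e2


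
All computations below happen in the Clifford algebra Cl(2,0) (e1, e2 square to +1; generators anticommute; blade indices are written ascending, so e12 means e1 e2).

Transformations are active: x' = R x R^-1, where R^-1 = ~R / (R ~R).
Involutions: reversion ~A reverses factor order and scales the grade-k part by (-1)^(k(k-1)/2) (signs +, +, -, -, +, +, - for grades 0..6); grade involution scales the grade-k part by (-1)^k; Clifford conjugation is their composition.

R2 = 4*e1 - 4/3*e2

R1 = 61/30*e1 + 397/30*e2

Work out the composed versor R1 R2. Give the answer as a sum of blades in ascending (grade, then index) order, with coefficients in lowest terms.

Distribute over the terms of R1 (each basis-blade product reordered to ascending indices, repeated generators contracted through their squares):
(61/30*e1) R2 = 122/15 - 122/45*e12
(397/30*e2) R2 = -794/45 - 794/15*e12
Summing the partial products and collecting blades:
Answer: -428/45 - 2504/45*e12


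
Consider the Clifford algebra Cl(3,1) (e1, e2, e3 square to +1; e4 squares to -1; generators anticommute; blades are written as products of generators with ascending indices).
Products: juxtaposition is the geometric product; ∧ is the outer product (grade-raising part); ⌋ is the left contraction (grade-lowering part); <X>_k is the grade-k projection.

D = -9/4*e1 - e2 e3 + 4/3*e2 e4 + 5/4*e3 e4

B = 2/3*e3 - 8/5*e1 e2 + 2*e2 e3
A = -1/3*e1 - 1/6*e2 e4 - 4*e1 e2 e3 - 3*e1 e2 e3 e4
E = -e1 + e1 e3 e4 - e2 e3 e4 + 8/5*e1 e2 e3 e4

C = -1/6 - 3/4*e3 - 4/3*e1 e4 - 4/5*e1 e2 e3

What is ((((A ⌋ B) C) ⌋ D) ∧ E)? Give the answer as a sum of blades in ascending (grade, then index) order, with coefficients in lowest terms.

step 1: 8/15*e2
step 2: -4/45*e2 + 32/75*e1 e3 - 2/5*e2 e3 + 32/45*e1 e2 e4
step 3: -2/5 + 4/45*e3 - 16/135*e4
step 4: 2/5*e1 + 4/45*e1 e3 - 16/135*e1 e4 - 2/5*e1 e3 e4 + 2/5*e2 e3 e4 - 16/25*e1 e2 e3 e4
Answer: 2/5*e1 + 4/45*e1 e3 - 16/135*e1 e4 - 2/5*e1 e3 e4 + 2/5*e2 e3 e4 - 16/25*e1 e2 e3 e4


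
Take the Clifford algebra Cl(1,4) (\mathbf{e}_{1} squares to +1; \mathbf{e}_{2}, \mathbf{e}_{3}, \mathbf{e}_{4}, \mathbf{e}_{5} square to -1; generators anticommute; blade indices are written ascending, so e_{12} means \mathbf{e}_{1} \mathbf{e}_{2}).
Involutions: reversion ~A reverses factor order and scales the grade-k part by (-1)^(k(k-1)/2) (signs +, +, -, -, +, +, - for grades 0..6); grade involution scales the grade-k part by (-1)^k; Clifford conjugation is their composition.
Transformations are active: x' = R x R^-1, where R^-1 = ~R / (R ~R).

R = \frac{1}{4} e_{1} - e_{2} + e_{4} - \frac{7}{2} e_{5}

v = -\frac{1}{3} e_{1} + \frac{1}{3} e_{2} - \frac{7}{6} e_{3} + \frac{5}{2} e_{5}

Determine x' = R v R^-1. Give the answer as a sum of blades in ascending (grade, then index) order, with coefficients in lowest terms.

~R = \frac{1}{4} e_{1} - e_{2} + e_{4} - \frac{7}{2} e_{5}, and R ~R = -\frac{227}{16}, so R^-1 = ~R / (-\frac{227}{16}).
R v = 9 - \frac{1}{4} e_{12} - \frac{7}{24} e_{13} + \frac{1}{3} e_{14} - \frac{13}{24} e_{15} + \frac{7}{6} e_{23} - \frac{1}{3} e_{24} - \frac{4}{3} e_{25} + \frac{7}{6} e_{34} - \frac{49}{12} e_{35} + \frac{5}{2} e_{45}
Answer: \frac{11}{681} e_{1} + \frac{637}{681} e_{2} + \frac{7}{6} e_{3} - \frac{288}{227} e_{4} + \frac{881}{454} e_{5}


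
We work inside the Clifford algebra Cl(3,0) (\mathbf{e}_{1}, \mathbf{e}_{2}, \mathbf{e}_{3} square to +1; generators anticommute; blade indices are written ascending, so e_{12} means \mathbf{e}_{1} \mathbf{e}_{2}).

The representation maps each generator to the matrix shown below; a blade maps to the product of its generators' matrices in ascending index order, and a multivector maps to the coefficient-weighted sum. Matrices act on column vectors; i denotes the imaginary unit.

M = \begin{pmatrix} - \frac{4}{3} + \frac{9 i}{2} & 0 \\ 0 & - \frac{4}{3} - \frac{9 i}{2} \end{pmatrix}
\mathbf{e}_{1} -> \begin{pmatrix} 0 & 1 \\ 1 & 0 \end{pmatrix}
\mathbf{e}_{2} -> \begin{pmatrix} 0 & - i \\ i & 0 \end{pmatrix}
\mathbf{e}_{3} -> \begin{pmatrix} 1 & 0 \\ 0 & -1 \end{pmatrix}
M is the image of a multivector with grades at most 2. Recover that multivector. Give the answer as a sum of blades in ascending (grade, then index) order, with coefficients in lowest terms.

Method: 1, rho(e_{1}), rho(e_{2}), rho(e_{3}) form a trace-orthogonal basis of the 2x2 complex matrices (tr(X Y) = 2 if X = Y, else 0), so M = m0*1 + m1*rho(e_{1}) + m2*rho(e_{2}) + m3*rho(e_{3}) with m0 = tr(M)/2 = - \frac{4}{3}, m1 = tr(M rho(e_{1}))/2 = 0, m2 = tr(M rho(e_{2}))/2 = 0, m3 = tr(M rho(e_{3}))/2 = \frac{9 i}{2}.
Multiplying table entries, the bivector images are rho(e_{12}) = i*rho(e_{3}), rho(e_{13}) = -i*rho(e_{2}), rho(e_{23}) = i*rho(e_{1}); with real blade coefficients the real parts of m0..m3 are the coefficients of 1, e_{1}, e_{2}, e_{3} and the imaginary parts give the bivectors (e_{23}: Im m1, e_{13}: -Im m2, e_{12}: Im m3).
Answer: -\frac{4}{3} + \frac{9}{2} e_{12}


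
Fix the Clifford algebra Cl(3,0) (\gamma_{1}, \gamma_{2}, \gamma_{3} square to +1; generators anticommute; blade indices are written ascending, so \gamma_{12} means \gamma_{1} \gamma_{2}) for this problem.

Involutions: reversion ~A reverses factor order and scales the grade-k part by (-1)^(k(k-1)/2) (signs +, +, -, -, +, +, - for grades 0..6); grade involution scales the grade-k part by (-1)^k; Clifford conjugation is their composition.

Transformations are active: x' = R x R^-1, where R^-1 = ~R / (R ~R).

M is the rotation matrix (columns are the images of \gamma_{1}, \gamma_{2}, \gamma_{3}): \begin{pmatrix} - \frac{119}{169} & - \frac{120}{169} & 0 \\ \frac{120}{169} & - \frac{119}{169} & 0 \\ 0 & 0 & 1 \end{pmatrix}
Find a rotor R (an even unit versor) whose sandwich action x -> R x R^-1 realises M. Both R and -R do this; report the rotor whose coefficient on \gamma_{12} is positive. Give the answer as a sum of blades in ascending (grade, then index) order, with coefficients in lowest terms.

Method: write R = a + b12*\gamma_{12} + b13*\gamma_{13} + b23*\gamma_{23} with a^2 + b12^2 + b13^2 + b23^2 = 1 (so R^-1 = ~R). Expanding the columns R e_j ~R gives tr M = 4a^2 - 1 and, from the antisymmetric part, M21 - M12 = -4a*b12, M13 - M31 = 4a*b13, M32 - M23 = -4a*b23.
Here tr M = -\frac{69}{169}, so a^2 = (1 + tr M)/4 = \frac{25}{169} and a = ±\frac{5}{13}. Taking a = \frac{5}{13}: M21 - M12 = \frac{240}{169}, M13 - M31 = 0, M32 - M23 = 0, giving b12 = -\frac{12}{13}, b13 = 0, b23 = 0, i.e. R = \frac{5}{13} - \frac{12}{13} \gamma_{12}.
Its \gamma_{12} coefficient is negative, so report the other preimage -R.
Answer: -\frac{5}{13} + \frac{12}{13} \gamma_{12}. Note: both R and -R realise this M (trace -\frac{69}{169}); the covering map identifies them, and the \gamma_{12}-coefficient sign is the tie-breaker.


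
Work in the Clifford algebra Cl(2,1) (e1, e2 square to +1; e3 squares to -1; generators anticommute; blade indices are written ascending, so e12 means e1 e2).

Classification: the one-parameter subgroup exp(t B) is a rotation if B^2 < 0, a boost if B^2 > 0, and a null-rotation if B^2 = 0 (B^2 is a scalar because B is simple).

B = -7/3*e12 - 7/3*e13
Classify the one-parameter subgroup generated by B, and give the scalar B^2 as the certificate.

B^2 term by term: the squares give (-7/3)^2*(e12)^2 + (-7/3)^2*(e13)^2 = 49/9*(-1) + 49/9*(+1) = 0 (each basis 2-blade squares to minus the product of its generators' squares); cross terms between blades sharing an index anticommute and cancel. So B^2 = 0.
Answer: null-rotation, certificate B^2 = 0. B^2 = 0 is basis-independent, so its sign is the whole story.


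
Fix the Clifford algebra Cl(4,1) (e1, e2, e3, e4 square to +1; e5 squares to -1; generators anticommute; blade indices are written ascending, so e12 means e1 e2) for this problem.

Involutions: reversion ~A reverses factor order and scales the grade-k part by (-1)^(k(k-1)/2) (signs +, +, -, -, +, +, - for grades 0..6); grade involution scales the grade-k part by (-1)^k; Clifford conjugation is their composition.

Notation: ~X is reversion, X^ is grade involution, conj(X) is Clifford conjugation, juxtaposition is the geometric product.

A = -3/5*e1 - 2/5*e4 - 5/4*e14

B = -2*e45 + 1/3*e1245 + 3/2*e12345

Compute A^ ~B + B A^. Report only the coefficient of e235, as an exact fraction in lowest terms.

first term: 4/5*e5 - 5/2*e15 - 5/12*e25 + 2/15*e125 + 6/5*e145 + 15/8*e235 + 1/5*e245 - 3/5*e1235 + 9/10*e2345
second term: 4/5*e5 - 5/2*e15 - 5/12*e25 - 2/15*e125 - 6/5*e145 + 15/8*e235 - 1/5*e245 - 3/5*e1235 + 9/10*e2345
Answer: 15/4


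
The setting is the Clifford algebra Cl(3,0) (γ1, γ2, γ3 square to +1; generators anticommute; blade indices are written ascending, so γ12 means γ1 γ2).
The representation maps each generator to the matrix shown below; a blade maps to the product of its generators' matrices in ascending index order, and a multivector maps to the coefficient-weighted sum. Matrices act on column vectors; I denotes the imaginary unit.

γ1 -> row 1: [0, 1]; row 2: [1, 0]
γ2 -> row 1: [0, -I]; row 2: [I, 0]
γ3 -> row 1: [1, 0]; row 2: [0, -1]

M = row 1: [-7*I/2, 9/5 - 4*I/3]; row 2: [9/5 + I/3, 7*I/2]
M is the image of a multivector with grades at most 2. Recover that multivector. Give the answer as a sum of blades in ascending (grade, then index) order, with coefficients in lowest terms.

Method: 1, rho(γ1), rho(γ2), rho(γ3) form a trace-orthogonal basis of the 2x2 complex matrices (tr(X Y) = 2 if X = Y, else 0), so M = m0*1 + m1*rho(γ1) + m2*rho(γ2) + m3*rho(γ3) with m0 = tr(M)/2 = 0, m1 = tr(M rho(γ1))/2 = 9/5 - I/2, m2 = tr(M rho(γ2))/2 = 5/6, m3 = tr(M rho(γ3))/2 = -7*I/2.
Multiplying table entries, the bivector images are rho(γ12) = I*rho(γ3), rho(γ13) = -I*rho(γ2), rho(γ23) = I*rho(γ1); with real blade coefficients the real parts of m0..m3 are the coefficients of 1, γ1, γ2, γ3 and the imaginary parts give the bivectors (γ23: Im m1, γ13: -Im m2, γ12: Im m3).
Answer: 9/5*γ1 + 5/6*γ2 - 7/2*γ12 - 1/2*γ23


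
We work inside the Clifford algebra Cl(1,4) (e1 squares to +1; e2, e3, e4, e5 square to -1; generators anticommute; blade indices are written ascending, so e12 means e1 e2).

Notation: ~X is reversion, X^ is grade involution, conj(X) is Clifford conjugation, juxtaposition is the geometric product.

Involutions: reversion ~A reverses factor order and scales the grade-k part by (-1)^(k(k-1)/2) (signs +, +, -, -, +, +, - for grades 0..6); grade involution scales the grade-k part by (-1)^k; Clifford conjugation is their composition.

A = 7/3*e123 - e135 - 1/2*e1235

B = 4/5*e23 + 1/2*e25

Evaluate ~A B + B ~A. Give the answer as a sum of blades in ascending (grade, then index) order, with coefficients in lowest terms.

first term: 28/15*e1 - 1/4*e13 + 2/5*e15 - 1/2*e123 + 4/5*e125 - 7/6*e135
second term: 28/15*e1 - 1/4*e13 + 2/5*e15 + 1/2*e123 - 4/5*e125 + 7/6*e135
Answer: 56/15*e1 - 1/2*e13 + 4/5*e15


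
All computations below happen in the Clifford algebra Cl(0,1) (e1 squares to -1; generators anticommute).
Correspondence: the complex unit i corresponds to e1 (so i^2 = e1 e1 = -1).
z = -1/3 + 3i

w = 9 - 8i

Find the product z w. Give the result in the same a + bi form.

In blades: z = -1/3 + 3*e1, w = 9 - 8*e1.
Distribute z over w term by term (generator squares from the signature, products reordered to ascending indices): (-1/3)*w = -3 + 8/3*e1; (3*e1)*w = 24 + 27*e1.
Sum: 21 + 89/3*e1; translating back through the correspondence:
Answer: 21 + 89/3*i


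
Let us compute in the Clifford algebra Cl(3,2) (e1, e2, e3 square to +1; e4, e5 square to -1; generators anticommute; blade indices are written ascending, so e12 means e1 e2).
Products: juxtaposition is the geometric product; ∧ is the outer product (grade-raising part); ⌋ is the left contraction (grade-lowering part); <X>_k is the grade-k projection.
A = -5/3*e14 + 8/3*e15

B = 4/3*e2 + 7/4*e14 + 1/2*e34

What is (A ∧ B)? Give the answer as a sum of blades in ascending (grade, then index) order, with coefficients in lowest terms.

step 1: 20/9*e124 - 32/9*e125 + 4/3*e1345
Answer: 20/9*e124 - 32/9*e125 + 4/3*e1345


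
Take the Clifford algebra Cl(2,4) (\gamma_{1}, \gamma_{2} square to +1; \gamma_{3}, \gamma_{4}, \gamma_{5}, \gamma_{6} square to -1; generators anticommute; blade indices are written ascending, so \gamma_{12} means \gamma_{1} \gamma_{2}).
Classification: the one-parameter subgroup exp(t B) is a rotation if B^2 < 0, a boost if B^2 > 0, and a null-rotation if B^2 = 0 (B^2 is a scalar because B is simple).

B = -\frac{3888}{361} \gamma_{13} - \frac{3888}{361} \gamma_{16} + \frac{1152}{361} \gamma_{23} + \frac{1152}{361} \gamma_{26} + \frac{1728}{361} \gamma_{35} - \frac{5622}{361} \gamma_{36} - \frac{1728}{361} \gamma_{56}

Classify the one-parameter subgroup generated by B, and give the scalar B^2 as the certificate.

B^2 term by term: the squares give (-\frac{3888}{361})^2*(\gamma_{13})^2 + (-\frac{3888}{361})^2*(\gamma_{16})^2 + (\frac{1152}{361})^2*(\gamma_{23})^2 + (\frac{1152}{361})^2*(\gamma_{26})^2 + (\frac{1728}{361})^2*(\gamma_{35})^2 + (-\frac{5622}{361})^2*(\gamma_{36})^2 + (-\frac{1728}{361})^2*(\gamma_{56})^2 = \frac{15116544}{130321}*(+1) + \frac{15116544}{130321}*(+1) + \frac{1327104}{130321}*(+1) + \frac{1327104}{130321}*(+1) + \frac{2985984}{130321}*(-1) + \frac{31606884}{130321}*(-1) + \frac{2985984}{130321}*(-1) = -36 (each basis 2-blade squares to minus the product of its generators' squares); cross terms between blades sharing an index anticommute and cancel; the commuting (index-disjoint) pairs give grade-4 terms 2*c*c'*(blade product), which cancel blade by blade — \gamma_{1236}: \frac{8957952}{130321} - \frac{8957952}{130321} = 0; \gamma_{1356}: \frac{13436928}{130321} - \frac{13436928}{130321} = 0; \gamma_{2356}: -\frac{3981312}{130321} + \frac{3981312}{130321} = 0 — confirming B is simple. So B^2 = -36.
Answer: rotation, certificate B^2 = -36. The scalar -36 is the complete invariant here: its sign names the subgroup type.


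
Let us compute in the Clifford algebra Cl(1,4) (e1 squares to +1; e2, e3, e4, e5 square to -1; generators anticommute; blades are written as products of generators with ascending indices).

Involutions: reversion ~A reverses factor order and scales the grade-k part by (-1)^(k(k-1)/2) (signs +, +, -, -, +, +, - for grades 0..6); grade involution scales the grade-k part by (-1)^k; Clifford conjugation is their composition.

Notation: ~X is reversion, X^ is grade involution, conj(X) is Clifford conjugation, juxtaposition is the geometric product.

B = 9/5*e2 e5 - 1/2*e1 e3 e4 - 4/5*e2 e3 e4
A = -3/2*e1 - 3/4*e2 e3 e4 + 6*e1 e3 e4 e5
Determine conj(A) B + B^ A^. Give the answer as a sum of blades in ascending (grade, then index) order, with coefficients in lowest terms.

first term: 3/5 - 3*e5 + 3/8*e1 e2 - 3/4*e3 e4 - 21/10*e1 e2 e5 + 27/20*e3 e4 e5 + 48/5*e1 e2 e3 e4
second term: 3/5 - 3*e5 - 3/8*e1 e2 + 3/4*e3 e4 + 15/2*e1 e2 e5 + 27/20*e3 e4 e5 - 12*e1 e2 e3 e4
Answer: 6/5 - 6*e5 + 27/5*e1 e2 e5 + 27/10*e3 e4 e5 - 12/5*e1 e2 e3 e4


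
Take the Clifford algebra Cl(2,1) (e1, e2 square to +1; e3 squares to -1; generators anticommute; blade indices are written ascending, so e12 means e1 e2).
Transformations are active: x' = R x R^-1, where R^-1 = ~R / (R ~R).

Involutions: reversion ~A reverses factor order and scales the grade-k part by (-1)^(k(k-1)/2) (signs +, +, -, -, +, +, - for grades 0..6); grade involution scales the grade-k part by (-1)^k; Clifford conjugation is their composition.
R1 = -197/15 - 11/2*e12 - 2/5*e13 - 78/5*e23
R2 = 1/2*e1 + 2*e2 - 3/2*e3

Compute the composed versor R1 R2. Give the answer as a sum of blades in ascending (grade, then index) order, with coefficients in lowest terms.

Distribute over the terms of R2 (each basis-blade product reordered to ascending indices, repeated generators contracted through their squares):
R1 (1/2*e1) = -197/30*e1 + 11/4*e2 + 1/5*e3 - 39/5*e123
R1 (2*e2) = -11*e1 - 394/15*e2 + 156/5*e3 + 4/5*e123
R1 (-3/2*e3) = -3/5*e1 - 117/5*e2 + 197/10*e3 + 33/4*e123
Summing the partial products and collecting blades:
Answer: -109/6*e1 - 563/12*e2 + 511/10*e3 + 5/4*e123


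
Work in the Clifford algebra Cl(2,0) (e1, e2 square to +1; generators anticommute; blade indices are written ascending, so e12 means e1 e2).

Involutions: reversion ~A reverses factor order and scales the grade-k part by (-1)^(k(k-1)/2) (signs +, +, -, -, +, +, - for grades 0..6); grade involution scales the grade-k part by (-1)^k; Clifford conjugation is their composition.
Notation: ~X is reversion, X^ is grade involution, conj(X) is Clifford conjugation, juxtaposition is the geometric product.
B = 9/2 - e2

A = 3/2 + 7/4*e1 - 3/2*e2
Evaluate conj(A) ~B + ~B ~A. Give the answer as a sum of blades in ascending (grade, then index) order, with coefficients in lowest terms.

first term: 21/4 - 63/8*e1 + 21/4*e2 + 7/4*e12
second term: 33/4 + 63/8*e1 - 33/4*e2 + 7/4*e12
Answer: 27/2 - 3*e2 + 7/2*e12
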